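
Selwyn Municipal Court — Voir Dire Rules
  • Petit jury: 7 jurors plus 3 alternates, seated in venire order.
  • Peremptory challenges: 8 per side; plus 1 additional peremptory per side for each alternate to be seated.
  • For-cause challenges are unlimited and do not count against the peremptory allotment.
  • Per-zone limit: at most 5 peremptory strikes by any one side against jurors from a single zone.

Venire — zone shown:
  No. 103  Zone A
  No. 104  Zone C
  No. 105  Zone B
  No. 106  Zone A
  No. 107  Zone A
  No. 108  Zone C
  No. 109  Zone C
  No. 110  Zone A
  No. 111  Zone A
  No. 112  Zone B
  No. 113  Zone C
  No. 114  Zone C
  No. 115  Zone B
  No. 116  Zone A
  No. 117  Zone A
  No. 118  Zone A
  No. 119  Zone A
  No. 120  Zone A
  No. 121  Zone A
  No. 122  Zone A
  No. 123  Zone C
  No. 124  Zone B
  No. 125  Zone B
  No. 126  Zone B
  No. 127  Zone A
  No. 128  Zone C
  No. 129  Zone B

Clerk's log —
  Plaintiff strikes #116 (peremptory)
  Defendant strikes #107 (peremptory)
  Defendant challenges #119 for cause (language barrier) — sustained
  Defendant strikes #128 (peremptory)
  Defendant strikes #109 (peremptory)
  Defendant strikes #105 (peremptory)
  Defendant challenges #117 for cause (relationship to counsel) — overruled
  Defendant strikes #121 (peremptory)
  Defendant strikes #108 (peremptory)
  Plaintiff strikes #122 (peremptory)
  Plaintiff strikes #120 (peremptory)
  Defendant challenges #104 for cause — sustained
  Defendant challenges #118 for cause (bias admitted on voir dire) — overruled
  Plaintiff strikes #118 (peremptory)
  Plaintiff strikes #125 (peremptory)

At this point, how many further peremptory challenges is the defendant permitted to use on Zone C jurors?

Defendant peremptories so far: #107, #128, #109, #105, #121, #108 — 6 of 11 used, 5 left overall.
Against Zone C: #128, #109, #108 — 3 used; per-zone cap 5 leaves 2.
Binding limit: min(5, 2) = 2.

2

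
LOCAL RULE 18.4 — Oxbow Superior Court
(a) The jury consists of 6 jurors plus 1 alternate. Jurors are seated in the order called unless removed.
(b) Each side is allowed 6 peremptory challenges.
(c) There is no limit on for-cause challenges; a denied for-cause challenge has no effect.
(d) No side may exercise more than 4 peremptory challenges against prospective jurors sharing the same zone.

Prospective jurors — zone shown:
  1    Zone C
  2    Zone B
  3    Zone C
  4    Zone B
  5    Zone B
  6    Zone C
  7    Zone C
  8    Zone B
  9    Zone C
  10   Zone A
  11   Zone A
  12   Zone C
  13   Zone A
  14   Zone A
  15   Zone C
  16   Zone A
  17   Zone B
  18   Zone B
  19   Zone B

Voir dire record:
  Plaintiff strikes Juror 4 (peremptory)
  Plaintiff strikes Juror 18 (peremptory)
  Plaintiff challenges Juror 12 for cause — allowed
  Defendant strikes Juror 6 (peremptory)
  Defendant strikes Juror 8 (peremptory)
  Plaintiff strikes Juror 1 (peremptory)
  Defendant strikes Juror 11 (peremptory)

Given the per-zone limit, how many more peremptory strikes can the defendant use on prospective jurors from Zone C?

3

Defendant peremptories so far: #6, #8, #11 — 3 of 6 used, 3 left overall.
Against Zone C: #6 — 1 used; per-zone cap 4 leaves 3.
Binding limit: min(3, 3) = 3.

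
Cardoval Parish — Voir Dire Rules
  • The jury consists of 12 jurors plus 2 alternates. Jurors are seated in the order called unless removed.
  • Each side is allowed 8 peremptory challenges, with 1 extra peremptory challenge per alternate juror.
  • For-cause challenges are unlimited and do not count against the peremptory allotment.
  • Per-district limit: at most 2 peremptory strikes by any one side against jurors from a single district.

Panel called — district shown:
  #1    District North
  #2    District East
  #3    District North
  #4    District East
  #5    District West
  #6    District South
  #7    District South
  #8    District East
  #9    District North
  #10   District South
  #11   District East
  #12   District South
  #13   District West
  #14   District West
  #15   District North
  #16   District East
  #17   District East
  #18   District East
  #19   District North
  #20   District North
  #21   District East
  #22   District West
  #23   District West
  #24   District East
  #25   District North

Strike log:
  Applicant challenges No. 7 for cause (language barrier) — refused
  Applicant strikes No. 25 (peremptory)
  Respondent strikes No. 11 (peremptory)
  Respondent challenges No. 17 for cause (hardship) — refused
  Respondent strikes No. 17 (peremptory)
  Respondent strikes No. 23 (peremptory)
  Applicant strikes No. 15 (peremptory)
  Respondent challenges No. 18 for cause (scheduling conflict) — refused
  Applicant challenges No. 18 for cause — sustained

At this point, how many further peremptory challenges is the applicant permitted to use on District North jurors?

Applicant peremptories so far: #25, #15 — 2 of 10 used, 8 left overall.
Against District North: #25, #15 — 2 used; per-district cap 2 leaves 0.
Binding limit: min(8, 0) = 0.

0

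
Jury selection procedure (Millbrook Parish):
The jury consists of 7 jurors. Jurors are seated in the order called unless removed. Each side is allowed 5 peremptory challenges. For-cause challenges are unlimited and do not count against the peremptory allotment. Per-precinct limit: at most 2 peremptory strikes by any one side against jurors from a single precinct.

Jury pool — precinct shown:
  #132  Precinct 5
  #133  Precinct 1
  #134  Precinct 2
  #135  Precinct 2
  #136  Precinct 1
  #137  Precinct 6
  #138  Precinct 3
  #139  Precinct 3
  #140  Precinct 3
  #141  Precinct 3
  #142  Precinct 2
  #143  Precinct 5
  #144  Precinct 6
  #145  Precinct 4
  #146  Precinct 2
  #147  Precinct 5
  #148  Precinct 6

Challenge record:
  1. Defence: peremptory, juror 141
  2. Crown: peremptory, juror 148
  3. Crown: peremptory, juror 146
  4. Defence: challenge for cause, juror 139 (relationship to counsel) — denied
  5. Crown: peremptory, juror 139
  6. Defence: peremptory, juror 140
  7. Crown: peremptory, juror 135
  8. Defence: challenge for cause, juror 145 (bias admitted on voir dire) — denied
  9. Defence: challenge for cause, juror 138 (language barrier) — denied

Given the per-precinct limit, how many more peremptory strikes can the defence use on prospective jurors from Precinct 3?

0

Defence peremptories so far: #141, #140 — 2 of 5 used, 3 left overall.
Against Precinct 3: #141, #140 — 2 used; per-precinct cap 2 leaves 0.
Binding limit: min(3, 0) = 0.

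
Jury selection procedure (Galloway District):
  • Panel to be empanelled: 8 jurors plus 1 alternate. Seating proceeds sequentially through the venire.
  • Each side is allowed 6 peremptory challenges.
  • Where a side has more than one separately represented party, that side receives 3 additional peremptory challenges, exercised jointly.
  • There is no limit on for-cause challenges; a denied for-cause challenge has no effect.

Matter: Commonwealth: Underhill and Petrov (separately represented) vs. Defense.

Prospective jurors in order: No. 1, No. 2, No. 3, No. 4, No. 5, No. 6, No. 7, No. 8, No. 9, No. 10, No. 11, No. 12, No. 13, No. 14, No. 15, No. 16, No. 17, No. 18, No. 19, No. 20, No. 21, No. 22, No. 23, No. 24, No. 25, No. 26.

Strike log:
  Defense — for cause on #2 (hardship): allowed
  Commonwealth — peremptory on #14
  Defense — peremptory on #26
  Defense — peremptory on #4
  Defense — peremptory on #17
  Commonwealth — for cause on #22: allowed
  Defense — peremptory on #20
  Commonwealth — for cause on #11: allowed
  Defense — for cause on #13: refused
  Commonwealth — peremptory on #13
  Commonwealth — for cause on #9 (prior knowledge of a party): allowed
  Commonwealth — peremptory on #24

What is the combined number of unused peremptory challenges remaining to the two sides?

Commonwealth allotment: 6 base + 3 multi-party = 9. Defense allotment: 6.
Commonwealth peremptories used: #14, #13, #24 — 3 (for-cause on #22, #11, #9 don't count).
Defense peremptories used: #26, #4, #17, #20 — 4 (for-cause on #2, #13 don't count).
Remaining: (9 − 3) + (6 − 4) = 8.

8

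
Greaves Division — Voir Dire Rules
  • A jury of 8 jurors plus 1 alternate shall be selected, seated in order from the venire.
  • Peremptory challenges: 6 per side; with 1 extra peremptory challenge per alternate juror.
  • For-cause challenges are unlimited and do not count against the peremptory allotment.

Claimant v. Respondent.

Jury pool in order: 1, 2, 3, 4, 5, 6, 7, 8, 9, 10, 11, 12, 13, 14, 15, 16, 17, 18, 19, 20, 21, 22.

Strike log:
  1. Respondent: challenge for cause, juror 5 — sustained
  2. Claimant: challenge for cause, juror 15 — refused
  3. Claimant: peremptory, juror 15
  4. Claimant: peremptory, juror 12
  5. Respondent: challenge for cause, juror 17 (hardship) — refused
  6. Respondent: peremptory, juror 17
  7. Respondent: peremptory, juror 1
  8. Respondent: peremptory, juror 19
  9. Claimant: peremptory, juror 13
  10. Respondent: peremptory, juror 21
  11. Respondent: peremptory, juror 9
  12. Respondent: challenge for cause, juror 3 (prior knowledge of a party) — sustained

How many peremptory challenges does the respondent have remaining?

Respondent allotment: 6 base + 1 × 1 alternate = 7.
Respondent peremptories used: #17, #1, #19, #21, #9 — 5 (for-cause on #5, #17, #3 don't count).
Remaining: 7 − 5 = 2.

2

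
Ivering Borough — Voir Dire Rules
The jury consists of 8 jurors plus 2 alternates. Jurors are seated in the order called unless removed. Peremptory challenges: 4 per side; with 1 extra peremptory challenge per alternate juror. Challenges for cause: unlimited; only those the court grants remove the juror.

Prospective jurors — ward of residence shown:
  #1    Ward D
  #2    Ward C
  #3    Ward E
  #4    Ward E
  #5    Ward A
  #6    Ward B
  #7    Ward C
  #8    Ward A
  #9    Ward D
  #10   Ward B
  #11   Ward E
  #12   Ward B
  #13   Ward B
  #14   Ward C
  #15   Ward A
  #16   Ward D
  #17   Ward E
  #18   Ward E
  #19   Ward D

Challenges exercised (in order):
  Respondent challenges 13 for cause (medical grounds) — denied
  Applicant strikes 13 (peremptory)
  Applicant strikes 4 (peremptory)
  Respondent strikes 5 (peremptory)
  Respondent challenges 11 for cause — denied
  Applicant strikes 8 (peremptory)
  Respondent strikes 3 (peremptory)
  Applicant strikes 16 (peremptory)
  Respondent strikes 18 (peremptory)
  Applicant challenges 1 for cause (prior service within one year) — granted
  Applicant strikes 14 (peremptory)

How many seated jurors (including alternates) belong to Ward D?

Removed: #1, #3, #4, #5, #8, #13, #14, #16, #18.
Seated (10 incl. alternates): #2, #6, #7, #9, #10, #11, #12, #15, #17, #19.
Of those, in Ward D: #9, #19 → 2.

2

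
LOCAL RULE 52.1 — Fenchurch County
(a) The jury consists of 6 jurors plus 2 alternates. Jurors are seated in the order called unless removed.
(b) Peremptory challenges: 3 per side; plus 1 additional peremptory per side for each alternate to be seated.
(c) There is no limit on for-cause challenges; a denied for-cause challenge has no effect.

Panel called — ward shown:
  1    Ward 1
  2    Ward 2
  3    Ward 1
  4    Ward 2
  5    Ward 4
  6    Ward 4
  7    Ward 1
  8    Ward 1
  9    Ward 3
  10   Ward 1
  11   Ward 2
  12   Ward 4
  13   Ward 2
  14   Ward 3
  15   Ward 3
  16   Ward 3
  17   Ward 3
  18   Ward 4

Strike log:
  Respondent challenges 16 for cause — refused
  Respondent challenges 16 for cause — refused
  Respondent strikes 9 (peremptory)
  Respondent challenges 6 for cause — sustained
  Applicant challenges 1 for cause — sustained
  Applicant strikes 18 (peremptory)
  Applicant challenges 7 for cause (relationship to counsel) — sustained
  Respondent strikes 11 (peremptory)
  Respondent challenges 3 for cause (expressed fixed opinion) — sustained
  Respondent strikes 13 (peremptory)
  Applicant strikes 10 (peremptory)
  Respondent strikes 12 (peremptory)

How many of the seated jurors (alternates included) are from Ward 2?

Removed: #1, #3, #6, #7, #9, #10, #11, #12, #13, #18.
Seated (8 incl. alternates): #2, #4, #5, #8, #14, #15, #16, #17.
Of those, in Ward 2: #2, #4 → 2.

2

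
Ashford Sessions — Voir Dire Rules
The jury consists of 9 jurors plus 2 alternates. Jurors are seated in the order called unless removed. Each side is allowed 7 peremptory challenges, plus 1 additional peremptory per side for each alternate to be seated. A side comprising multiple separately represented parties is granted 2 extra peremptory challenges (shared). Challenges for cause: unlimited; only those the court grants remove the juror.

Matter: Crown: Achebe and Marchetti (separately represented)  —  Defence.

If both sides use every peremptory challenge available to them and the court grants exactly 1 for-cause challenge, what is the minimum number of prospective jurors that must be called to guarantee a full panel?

32

Seats to fill: 9 + 2 alternates = 11.
Peremptories — Crown: 7 + 1×2 + 2 = 11; Defence: 7 + 1×2 = 9; total 20.
For-cause removals: 1.
Minimum venire: 11 + 20 + 1 = 32.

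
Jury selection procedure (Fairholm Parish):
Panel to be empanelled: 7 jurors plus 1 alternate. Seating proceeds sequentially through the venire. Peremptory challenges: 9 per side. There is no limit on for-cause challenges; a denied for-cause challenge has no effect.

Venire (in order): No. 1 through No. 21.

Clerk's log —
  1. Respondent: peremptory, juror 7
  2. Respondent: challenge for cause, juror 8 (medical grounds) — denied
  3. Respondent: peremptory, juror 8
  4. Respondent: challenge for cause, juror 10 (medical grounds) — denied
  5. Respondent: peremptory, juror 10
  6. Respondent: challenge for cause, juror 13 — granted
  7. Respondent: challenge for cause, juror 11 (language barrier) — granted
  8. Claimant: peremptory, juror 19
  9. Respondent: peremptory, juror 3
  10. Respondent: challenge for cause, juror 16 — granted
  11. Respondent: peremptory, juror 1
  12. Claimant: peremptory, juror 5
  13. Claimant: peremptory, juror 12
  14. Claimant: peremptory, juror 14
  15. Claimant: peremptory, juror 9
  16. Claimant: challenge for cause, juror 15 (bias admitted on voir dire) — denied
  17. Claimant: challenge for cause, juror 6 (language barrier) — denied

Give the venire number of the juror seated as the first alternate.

Removed: #1, #3, #5, #7, #8, #9, #10, #11, #12, #13, #14, #16, #19. (#6, #15 stay — for-cause denied.)
Seating in order: seats 1–7 → #2, #4, #6, #15, #17, #18, #20; alternates → #21.
So alternate 1 is #21.

21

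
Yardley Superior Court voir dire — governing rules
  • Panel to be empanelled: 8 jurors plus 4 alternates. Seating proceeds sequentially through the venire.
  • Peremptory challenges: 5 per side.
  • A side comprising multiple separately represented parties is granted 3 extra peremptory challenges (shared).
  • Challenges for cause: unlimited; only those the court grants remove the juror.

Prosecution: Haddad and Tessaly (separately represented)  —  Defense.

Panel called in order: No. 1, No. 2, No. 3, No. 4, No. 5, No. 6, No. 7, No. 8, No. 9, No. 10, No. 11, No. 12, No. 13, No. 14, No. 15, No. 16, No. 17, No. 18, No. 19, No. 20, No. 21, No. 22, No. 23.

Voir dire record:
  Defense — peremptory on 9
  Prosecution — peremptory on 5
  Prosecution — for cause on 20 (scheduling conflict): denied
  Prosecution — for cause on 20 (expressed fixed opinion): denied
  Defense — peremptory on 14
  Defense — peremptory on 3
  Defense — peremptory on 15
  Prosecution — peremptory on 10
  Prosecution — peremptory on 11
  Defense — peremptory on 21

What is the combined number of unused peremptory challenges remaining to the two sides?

Prosecution allotment: 5 base + 3 multi-party = 8. Defense allotment: 5.
Prosecution peremptories used: #5, #10, #11 — 3 (for-cause on #20, #20 don't count).
Defense peremptories used: #9, #14, #3, #15, #21 — 5.
Remaining: (8 − 3) + (5 − 5) = 5.

5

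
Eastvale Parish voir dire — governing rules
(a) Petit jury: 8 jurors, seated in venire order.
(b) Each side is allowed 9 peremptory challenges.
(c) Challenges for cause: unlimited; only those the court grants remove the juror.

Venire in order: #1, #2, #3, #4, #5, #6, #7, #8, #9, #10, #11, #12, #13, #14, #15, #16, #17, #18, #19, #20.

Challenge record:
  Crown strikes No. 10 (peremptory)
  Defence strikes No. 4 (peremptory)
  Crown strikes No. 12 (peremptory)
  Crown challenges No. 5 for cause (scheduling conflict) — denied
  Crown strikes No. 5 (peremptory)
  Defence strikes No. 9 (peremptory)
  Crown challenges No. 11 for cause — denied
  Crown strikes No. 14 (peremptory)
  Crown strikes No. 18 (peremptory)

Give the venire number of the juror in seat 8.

13

Removed: #4, #5, #9, #10, #12, #14, #18. (#11 stays — for-cause denied.)
Seating in order: seats 1–8 → #1, #2, #3, #6, #7, #8, #11, #13.
So seat 8 is #13.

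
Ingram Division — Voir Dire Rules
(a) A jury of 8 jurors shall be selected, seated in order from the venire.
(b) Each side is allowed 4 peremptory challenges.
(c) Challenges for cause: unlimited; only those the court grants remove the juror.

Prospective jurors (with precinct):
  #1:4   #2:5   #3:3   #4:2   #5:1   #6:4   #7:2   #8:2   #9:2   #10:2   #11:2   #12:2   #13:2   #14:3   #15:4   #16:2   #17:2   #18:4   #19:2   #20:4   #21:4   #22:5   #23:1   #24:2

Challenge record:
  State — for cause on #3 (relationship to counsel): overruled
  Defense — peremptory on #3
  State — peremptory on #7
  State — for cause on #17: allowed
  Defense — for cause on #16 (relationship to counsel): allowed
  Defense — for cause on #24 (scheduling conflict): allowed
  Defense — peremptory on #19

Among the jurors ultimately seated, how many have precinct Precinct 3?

Removed: #3, #7, #16, #17, #19, #24.
Seated jurors 1–8: #1, #2, #4, #5, #6, #8, #9, #10.
None of those are in Precinct 3 → 0.

0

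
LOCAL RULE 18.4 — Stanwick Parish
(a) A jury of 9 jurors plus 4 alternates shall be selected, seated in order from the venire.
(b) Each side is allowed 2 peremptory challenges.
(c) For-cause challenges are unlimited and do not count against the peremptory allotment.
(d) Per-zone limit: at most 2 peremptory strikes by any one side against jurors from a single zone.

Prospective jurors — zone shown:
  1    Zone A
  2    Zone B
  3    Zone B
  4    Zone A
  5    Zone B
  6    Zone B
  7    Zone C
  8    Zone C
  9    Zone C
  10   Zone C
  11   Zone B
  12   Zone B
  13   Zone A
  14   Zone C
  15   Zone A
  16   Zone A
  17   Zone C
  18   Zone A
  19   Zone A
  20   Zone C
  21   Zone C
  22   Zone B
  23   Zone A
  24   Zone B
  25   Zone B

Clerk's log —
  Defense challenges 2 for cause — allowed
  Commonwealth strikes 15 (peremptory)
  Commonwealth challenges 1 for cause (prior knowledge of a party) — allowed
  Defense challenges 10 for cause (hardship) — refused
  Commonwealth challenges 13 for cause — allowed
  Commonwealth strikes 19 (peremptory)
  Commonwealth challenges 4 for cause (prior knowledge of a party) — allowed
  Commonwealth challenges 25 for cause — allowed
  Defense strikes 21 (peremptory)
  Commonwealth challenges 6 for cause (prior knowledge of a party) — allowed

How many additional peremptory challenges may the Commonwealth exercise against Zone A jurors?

0

Commonwealth peremptories so far: #15, #19 — 2 of 2 used, 0 left overall.
Against Zone A: #15, #19 — 2 used; per-zone cap 2 leaves 0.
Binding limit: min(0, 0) = 0.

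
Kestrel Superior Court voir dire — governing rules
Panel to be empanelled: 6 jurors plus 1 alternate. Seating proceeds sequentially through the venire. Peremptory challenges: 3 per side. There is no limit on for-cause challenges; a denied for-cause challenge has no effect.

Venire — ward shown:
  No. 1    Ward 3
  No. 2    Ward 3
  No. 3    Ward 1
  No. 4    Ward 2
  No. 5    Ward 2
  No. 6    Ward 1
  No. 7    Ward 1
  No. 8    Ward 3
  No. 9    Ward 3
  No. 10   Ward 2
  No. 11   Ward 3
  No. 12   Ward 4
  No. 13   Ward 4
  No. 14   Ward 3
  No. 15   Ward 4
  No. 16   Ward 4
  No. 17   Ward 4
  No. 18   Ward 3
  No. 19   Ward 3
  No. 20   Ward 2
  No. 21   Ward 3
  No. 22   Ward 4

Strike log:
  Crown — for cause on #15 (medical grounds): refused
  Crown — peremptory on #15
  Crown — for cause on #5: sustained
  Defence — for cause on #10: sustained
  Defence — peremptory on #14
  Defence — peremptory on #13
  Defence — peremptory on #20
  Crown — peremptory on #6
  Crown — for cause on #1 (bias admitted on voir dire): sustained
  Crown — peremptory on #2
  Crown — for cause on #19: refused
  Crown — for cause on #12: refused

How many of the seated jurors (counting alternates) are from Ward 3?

3

Removed: #1, #2, #5, #6, #10, #13, #14, #15, #20.
Seated (7 incl. alternates): #3, #4, #7, #8, #9, #11, #12.
Of those, in Ward 3: #8, #9, #11 → 3.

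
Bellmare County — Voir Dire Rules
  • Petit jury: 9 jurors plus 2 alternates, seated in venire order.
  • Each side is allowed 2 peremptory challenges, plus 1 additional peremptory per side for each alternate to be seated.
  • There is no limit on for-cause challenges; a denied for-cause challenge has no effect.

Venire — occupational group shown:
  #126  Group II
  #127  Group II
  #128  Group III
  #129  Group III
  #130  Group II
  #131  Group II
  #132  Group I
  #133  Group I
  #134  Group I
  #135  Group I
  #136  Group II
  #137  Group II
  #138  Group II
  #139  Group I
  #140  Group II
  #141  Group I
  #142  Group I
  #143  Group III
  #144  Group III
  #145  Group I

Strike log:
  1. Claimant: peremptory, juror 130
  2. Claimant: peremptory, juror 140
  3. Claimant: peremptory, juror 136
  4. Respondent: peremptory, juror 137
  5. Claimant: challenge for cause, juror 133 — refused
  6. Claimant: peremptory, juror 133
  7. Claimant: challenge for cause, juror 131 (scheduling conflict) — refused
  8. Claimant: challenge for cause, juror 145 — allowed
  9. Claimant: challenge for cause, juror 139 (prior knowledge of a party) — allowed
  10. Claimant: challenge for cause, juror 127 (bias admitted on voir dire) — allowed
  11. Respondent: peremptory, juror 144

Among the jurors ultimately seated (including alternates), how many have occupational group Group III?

Removed: #127, #130, #133, #136, #137, #139, #140, #144, #145.
Seated (11 incl. alternates): #126, #128, #129, #131, #132, #134, #135, #138, #141, #142, #143.
Of those, in Group III: #128, #129, #143 → 3.

3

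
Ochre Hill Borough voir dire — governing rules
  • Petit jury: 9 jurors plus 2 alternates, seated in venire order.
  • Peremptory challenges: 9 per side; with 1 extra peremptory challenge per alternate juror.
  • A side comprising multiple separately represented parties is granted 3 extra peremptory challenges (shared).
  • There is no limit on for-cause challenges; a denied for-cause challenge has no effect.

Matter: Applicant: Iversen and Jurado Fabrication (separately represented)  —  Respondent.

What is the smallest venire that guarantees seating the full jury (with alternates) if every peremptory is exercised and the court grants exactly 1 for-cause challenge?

37

Seats to fill: 9 + 2 alternates = 11.
Peremptories — Applicant: 9 + 1×2 + 3 = 14; Respondent: 9 + 1×2 = 11; total 25.
For-cause removals: 1.
Minimum venire: 11 + 25 + 1 = 37.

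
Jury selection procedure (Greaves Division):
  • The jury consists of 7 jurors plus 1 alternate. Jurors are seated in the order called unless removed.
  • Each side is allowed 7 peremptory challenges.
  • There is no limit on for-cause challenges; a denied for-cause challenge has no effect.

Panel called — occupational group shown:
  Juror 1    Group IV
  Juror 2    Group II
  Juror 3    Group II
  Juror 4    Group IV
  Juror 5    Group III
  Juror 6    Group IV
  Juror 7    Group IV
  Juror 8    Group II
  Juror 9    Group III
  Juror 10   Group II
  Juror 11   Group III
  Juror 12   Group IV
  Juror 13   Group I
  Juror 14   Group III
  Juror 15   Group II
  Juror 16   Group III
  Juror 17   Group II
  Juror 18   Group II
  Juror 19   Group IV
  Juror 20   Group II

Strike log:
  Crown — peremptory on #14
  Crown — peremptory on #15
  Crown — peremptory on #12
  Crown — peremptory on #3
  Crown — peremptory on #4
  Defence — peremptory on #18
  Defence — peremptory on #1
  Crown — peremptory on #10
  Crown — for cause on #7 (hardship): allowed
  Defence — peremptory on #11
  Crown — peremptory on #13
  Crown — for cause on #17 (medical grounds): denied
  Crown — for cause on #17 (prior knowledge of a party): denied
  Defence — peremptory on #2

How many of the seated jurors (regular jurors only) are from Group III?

3

Removed: #1, #2, #3, #4, #7, #10, #11, #12, #13, #14, #15, #18.
Seated jurors 1–7: #5, #6, #8, #9, #16, #17, #19 (alternates #20 not counted).
Of those, in Group III: #5, #9, #16 → 3.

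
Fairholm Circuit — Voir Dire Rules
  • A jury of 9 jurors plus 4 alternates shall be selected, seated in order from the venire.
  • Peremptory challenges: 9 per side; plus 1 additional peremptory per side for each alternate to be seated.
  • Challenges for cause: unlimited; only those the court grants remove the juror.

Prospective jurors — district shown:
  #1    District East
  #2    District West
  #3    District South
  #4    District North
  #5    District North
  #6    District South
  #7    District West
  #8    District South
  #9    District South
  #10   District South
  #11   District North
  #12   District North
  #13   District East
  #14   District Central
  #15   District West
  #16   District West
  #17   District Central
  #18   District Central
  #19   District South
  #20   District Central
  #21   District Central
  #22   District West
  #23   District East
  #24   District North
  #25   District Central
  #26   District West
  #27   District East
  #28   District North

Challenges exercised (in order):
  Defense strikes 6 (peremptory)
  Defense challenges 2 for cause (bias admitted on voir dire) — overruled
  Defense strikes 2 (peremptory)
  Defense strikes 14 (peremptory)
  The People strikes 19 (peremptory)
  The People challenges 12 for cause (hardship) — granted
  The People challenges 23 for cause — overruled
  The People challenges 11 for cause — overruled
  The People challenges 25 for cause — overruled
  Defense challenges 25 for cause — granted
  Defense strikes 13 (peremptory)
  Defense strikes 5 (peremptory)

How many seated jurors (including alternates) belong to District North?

Removed: #2, #5, #6, #12, #13, #14, #19, #25.
Seated (13 incl. alternates): #1, #3, #4, #7, #8, #9, #10, #11, #15, #16, #17, #18, #20.
Of those, in District North: #4, #11 → 2.

2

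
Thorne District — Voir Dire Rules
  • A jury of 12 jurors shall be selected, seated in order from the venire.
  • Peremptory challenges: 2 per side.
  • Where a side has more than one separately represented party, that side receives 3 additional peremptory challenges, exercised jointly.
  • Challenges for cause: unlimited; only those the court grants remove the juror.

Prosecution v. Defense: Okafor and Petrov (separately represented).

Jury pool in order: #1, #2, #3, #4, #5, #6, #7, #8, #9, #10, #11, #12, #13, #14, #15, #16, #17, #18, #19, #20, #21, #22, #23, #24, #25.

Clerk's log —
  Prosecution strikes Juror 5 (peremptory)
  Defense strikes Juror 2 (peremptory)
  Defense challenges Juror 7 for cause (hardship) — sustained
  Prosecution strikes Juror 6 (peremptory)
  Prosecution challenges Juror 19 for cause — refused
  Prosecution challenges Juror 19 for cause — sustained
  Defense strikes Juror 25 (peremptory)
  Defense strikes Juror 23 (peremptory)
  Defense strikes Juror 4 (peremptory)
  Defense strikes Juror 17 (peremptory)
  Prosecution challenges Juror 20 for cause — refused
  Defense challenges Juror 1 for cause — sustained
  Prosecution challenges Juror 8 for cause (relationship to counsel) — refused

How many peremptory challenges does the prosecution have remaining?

Prosecution allotment: 2.
Prosecution peremptories used: #5, #6 — 2 (for-cause on #19, #19, #20, #8 don't count).
Remaining: 2 − 2 = 0.

0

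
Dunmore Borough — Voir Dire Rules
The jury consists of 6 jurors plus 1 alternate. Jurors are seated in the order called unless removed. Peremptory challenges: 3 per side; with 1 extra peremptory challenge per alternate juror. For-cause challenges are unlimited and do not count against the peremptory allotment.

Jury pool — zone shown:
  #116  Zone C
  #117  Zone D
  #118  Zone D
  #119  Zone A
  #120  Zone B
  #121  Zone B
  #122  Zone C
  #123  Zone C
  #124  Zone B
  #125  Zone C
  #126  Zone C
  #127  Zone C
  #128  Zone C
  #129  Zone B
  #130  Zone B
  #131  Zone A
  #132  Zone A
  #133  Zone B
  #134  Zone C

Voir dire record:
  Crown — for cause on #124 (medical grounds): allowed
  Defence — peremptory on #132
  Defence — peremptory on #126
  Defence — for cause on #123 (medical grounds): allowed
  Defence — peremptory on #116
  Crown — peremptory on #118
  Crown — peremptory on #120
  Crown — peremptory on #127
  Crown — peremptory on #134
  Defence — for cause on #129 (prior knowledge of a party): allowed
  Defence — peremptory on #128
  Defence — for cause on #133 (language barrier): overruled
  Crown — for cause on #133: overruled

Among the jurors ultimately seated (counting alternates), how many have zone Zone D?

Removed: #116, #118, #120, #123, #124, #126, #127, #128, #129, #132, #134.
Seated (7 incl. alternates): #117, #119, #121, #122, #125, #130, #131.
Of those, in Zone D: #117 → 1.

1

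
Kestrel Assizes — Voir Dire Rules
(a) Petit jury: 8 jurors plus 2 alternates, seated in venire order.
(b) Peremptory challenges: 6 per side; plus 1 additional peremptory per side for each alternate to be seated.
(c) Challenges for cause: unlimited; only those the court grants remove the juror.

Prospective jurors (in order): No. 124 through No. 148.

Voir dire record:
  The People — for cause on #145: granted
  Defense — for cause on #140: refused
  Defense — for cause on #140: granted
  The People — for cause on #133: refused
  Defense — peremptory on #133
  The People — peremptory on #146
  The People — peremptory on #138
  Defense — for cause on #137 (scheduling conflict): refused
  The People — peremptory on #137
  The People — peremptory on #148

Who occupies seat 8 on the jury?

131

Removed: #133, #137, #138, #140, #145, #146, #148.
Seating in order: seats 1–8 → #124, #125, #126, #127, #128, #129, #130, #131; alternates → #132, #134.
So seat 8 is #131.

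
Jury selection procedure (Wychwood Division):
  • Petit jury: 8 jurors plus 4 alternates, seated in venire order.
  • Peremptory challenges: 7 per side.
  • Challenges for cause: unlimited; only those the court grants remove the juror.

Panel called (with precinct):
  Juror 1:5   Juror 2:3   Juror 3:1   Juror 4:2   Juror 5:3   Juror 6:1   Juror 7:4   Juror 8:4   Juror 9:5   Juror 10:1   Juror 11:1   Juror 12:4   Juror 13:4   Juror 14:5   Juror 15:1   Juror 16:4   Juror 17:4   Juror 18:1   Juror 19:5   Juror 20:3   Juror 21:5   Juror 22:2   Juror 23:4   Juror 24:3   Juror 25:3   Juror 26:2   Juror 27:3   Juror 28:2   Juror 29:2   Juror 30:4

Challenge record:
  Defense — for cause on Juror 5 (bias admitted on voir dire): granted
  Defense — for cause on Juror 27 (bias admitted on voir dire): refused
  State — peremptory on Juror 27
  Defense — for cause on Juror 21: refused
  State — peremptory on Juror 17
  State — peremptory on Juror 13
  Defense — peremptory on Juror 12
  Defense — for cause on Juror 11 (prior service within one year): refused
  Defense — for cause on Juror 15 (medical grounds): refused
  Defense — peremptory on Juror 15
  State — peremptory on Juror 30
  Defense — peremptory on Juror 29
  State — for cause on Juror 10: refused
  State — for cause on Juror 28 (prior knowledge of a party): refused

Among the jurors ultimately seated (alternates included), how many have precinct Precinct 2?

Removed: #5, #12, #13, #15, #17, #27, #29, #30.
Seated (12 incl. alternates): #1, #2, #3, #4, #6, #7, #8, #9, #10, #11, #14, #16.
Of those, in Precinct 2: #4 → 1.

1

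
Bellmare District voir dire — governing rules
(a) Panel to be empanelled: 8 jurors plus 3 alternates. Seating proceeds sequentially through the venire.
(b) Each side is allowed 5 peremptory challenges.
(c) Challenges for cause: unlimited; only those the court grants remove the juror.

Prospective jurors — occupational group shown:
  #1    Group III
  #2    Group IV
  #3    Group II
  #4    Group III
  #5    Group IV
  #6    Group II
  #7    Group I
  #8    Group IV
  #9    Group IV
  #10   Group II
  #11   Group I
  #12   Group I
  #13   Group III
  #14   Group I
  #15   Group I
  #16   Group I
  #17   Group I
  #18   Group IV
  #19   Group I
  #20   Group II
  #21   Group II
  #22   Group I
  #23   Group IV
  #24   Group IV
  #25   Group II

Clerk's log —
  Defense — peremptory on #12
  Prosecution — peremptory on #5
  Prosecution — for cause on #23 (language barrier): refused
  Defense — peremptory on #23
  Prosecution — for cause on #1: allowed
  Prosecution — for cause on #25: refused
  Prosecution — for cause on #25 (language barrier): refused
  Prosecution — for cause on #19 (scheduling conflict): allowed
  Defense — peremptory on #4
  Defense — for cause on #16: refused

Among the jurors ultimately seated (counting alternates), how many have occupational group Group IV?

3

Removed: #1, #4, #5, #12, #19, #23.
Seated (11 incl. alternates): #2, #3, #6, #7, #8, #9, #10, #11, #13, #14, #15.
Of those, in Group IV: #2, #8, #9 → 3.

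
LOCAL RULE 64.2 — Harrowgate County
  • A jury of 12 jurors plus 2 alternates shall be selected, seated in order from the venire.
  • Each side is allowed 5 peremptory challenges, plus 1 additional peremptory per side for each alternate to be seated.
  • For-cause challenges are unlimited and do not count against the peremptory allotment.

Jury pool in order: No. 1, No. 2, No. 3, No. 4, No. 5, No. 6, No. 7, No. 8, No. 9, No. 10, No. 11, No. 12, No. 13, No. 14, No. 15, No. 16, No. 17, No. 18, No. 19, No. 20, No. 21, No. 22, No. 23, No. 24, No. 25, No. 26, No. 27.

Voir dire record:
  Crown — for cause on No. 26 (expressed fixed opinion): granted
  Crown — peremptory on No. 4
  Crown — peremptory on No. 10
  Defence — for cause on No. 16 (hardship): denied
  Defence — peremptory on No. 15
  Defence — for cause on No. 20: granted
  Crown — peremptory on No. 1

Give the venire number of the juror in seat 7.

9

Removed: #1, #4, #10, #15, #20, #26. (#16 stays — for-cause denied.)
Seating in order: seats 1–12 → #2, #3, #5, #6, #7, #8, #9, #11, #12, #13, #14, #16; alternates → #17, #18.
So seat 7 is #9.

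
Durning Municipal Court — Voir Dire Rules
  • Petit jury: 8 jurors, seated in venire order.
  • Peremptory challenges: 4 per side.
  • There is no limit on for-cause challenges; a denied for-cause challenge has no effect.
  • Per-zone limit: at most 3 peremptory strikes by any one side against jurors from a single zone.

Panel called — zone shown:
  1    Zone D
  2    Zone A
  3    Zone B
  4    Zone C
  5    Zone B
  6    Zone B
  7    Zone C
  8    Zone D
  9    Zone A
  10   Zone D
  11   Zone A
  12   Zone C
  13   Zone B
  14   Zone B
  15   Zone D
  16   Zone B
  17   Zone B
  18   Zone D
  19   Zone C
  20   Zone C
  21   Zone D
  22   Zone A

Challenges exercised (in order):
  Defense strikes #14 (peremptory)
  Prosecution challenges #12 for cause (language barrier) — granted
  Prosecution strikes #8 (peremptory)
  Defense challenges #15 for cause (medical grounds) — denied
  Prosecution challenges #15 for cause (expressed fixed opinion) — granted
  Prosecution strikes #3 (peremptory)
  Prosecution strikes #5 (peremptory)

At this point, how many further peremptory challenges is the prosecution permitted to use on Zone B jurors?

1

Prosecution peremptories so far: #8, #3, #5 — 3 of 4 used, 1 left overall.
Against Zone B: #3, #5 — 2 used; per-zone cap 3 leaves 1.
Binding limit: min(1, 1) = 1.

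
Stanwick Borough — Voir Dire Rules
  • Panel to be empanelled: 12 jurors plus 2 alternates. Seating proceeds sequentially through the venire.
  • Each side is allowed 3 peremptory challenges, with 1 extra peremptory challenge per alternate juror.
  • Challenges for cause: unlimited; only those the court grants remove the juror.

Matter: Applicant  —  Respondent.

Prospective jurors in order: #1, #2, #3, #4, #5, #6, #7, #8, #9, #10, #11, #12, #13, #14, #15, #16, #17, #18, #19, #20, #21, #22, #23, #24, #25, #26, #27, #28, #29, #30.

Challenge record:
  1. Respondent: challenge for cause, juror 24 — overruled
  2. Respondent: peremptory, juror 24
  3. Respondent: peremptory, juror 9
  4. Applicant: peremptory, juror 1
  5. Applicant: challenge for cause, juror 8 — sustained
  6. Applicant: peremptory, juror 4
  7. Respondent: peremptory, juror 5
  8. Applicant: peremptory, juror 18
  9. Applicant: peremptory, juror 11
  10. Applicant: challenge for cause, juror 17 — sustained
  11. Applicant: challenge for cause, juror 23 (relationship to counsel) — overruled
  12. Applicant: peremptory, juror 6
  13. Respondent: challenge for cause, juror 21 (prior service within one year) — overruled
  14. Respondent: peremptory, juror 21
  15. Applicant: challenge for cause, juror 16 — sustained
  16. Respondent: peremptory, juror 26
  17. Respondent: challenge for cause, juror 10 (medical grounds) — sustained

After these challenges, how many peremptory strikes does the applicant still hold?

Applicant allotment: 3 base + 1 × 2 alternates = 5.
Applicant peremptories used: #1, #4, #18, #11, #6 — 5 (for-cause on #8, #17, #23, #16 don't count).
Remaining: 5 − 5 = 0.

0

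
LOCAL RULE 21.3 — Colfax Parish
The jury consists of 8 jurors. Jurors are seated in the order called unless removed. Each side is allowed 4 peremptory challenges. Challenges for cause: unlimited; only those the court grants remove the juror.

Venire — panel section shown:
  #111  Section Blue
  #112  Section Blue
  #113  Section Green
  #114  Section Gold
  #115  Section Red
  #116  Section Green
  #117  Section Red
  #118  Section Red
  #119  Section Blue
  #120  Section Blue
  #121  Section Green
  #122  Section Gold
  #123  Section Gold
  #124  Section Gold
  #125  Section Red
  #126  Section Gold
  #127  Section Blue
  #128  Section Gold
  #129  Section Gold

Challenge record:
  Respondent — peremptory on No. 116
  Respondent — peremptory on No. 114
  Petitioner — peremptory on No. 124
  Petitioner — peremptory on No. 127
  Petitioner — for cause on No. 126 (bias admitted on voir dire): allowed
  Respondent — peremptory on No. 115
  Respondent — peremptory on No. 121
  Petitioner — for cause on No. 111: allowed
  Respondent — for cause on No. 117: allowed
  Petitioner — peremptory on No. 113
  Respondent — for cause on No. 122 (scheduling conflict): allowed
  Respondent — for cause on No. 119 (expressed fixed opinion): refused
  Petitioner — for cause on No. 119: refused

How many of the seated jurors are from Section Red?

Removed: #111, #113, #114, #115, #116, #117, #121, #122, #124, #126, #127.
Seated jurors 1–8: #112, #118, #119, #120, #123, #125, #128, #129.
Of those, in Section Red: #118, #125 → 2.

2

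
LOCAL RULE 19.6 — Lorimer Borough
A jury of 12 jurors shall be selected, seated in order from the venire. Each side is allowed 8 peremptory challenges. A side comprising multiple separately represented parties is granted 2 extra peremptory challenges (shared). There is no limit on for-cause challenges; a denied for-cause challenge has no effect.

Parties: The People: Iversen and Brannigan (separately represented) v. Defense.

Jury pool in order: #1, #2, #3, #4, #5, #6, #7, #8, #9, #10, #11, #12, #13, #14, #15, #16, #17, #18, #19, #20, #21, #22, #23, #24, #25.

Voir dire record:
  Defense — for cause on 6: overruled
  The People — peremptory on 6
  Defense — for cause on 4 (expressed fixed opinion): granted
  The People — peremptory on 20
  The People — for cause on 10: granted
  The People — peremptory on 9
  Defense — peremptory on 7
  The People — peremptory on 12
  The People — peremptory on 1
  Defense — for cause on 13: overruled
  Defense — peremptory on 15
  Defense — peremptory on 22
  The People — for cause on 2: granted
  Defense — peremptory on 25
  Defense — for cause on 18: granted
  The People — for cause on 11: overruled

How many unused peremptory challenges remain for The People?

5

The People allotment: 8 base + 2 multi-party = 10.
The People peremptories used: #6, #20, #9, #12, #1 — 5 (for-cause on #10, #2, #11 don't count).
Remaining: 10 − 5 = 5.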